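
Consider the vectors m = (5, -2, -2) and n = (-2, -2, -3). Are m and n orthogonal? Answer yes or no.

yes

m · n = 5·(-2) + (-2)·(-2) + (-2)·(-3) = -10 + 4 + 6 = 0
Zero, so the vectors are orthogonal.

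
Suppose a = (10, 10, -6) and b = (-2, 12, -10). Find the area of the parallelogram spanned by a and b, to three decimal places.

i: 10·(-10) - (-6)·12 = -100 - (-72) = -28
j: (-6)·(-2) - 10·(-10) = 12 - (-100) = 112
k: 10·12 - 10·(-2) = 120 - (-20) = 140
a × b = (-28, 112, 140)
|a × b| = √((-28)² + 112² + 140²) = √32928 ≈ 181.4607

181.461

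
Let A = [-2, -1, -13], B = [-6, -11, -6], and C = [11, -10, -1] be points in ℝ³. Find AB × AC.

AB = (-4, -10, 7)
AC = (13, -9, 12)
i: (-10)·12 - 7·(-9) = -120 - (-63) = -57
j: 7·13 - (-4)·12 = 91 - (-48) = 139
k: (-4)·(-9) - (-10)·13 = 36 - (-130) = 166
AB × AC = (-57, 139, 166)

(-57, 139, 166)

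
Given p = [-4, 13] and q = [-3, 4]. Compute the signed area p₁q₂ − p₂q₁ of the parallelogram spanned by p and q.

23

(-4)·4 - 13·(-3) = -16 - (-39) = 23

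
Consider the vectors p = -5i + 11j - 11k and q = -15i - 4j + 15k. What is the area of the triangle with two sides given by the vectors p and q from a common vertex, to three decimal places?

163.146

i: 11·15 - (-11)·(-4) = 165 - 44 = 121
j: (-11)·(-15) - (-5)·15 = 165 - (-75) = 240
k: (-5)·(-4) - 11·(-15) = 20 - (-165) = 185
p × q = (121, 240, 185)
|p × q| = √(121² + 240² + 185²) = √106466 ≈ 326.2913
area = ½ · 326.2913 ≈ 163.146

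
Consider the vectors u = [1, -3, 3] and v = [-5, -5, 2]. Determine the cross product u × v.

(9, -17, -20)

i: (-3)·2 - 3·(-5) = -6 - (-15) = 9
j: 3·(-5) - 1·2 = -15 - 2 = -17
k: 1·(-5) - (-3)·(-5) = -5 - 15 = -20
u × v = (9, -17, -20)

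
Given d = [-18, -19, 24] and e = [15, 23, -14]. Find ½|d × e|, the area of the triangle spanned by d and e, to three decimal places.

i: (-19)·(-14) - 24·23 = 266 - 552 = -286
j: 24·15 - (-18)·(-14) = 360 - 252 = 108
k: (-18)·23 - (-19)·15 = -414 - (-285) = -129
d × e = (-286, 108, -129)
|d × e| = √((-286)² + 108² + (-129)²) = √110101 ≈ 331.8147
area = ½ · 331.8147 ≈ 165.907

165.907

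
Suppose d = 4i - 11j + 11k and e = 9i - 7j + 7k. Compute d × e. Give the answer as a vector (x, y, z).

i: (-11)·7 - 11·(-7) = -77 - (-77) = 0
j: 11·9 - 4·7 = 99 - 28 = 71
k: 4·(-7) - (-11)·9 = -28 - (-99) = 71
d × e = (0, 71, 71)

(0, 71, 71)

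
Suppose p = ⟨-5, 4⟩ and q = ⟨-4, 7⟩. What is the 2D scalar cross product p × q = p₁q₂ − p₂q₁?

-19

(-5)·7 - 4·(-4) = -35 - (-16) = -19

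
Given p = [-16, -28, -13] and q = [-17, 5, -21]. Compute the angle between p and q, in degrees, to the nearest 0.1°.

64.9

p · q = (-16)·(-17) + (-28)·5 + (-13)·(-21) = 272 - 140 + 273 = 405
|p|² = 256 + 784 + 169 = 1209,  |p| = √1209 ≈ 34.770677
|q|² = 289 + 25 + 441 = 755,  |q| = √755 ≈ 27.477263
cos θ = 405 / (34.770677 · 27.477263) ≈ 0.42390
θ = arccos(0.42390) ≈ 64.9°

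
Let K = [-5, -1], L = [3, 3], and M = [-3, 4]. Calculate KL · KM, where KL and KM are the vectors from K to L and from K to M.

KL = L − K = (8, 4)
KM = M − K = (2, 5)
KL · KM = 8·2 + 4·5 = 16 + 20 = 36

36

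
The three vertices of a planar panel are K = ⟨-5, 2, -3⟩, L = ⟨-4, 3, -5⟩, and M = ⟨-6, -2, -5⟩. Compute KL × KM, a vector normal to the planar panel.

(-10, 4, -3)

KL = (1, 1, -2)
KM = (-1, -4, -2)
i: 1·(-2) - (-2)·(-4) = -2 - 8 = -10
j: (-2)·(-1) - 1·(-2) = 2 - (-2) = 4
k: 1·(-4) - 1·(-1) = -4 - (-1) = -3
KL × KM = (-10, 4, -3)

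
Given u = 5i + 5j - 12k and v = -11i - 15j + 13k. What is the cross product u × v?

i: 5·13 - (-12)·(-15) = 65 - 180 = -115
j: (-12)·(-11) - 5·13 = 132 - 65 = 67
k: 5·(-15) - 5·(-11) = -75 - (-55) = -20
u × v = (-115, 67, -20)

(-115, 67, -20)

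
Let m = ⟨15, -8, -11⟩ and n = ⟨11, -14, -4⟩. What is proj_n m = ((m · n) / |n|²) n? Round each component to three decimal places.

(10.604, -13.495, -3.856)

m · n = 15·11 + (-8)·(-14) + (-11)·(-4) = 165 + 112 + 44 = 321
|n|² = 121 + 196 + 16 = 333
proj_n m = (321/333) · (11, -14, -4) ≈ (10.604, -13.495, -3.856)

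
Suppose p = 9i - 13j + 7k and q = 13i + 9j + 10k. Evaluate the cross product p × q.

(-193, 1, 250)

i: (-13)·10 - 7·9 = -130 - 63 = -193
j: 7·13 - 9·10 = 91 - 90 = 1
k: 9·9 - (-13)·13 = 81 - (-169) = 250
p × q = (-193, 1, 250)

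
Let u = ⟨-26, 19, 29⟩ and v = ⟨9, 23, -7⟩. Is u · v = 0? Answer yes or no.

u · v = (-26)·9 + 19·23 + 29·(-7) = -234 + 437 - 203 = 0
Zero, so the vectors are orthogonal.

yes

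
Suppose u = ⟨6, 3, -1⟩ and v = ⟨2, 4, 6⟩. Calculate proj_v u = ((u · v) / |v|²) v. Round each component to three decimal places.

(0.643, 1.286, 1.929)

u · v = 6·2 + 3·4 + (-1)·6 = 12 + 12 - 6 = 18
|v|² = 4 + 16 + 36 = 56
proj_v u = (18/56) · (2, 4, 6) ≈ (0.643, 1.286, 1.929)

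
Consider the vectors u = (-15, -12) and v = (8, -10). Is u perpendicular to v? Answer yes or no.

u · v = (-15)·8 + (-12)·(-10) = -120 + 120 = 0
Zero, so the vectors are orthogonal.

yes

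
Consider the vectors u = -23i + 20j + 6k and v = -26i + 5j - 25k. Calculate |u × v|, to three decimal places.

i: 20·(-25) - 6·5 = -500 - 30 = -530
j: 6·(-26) - (-23)·(-25) = -156 - 575 = -731
k: (-23)·5 - 20·(-26) = -115 - (-520) = 405
u × v = (-530, -731, 405)
|u × v| = √((-530)² + (-731)² + 405²) = √979286 ≈ 989.5888

989.589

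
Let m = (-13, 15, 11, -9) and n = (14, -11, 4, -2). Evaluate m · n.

-285

m · n = (-13)·14 + 15·(-11) + 11·4 + (-9)·(-2) = -182 - 165 + 44 + 18 = -285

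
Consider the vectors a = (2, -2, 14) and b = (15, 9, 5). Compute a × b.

(-136, 200, 48)

i: (-2)·5 - 14·9 = -10 - 126 = -136
j: 14·15 - 2·5 = 210 - 10 = 200
k: 2·9 - (-2)·15 = 18 - (-30) = 48
a × b = (-136, 200, 48)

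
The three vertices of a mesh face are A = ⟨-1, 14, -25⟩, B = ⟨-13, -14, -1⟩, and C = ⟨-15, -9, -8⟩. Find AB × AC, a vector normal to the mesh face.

(76, -132, -116)

AB = (-12, -28, 24)
AC = (-14, -23, 17)
i: (-28)·17 - 24·(-23) = -476 - (-552) = 76
j: 24·(-14) - (-12)·17 = -336 - (-204) = -132
k: (-12)·(-23) - (-28)·(-14) = 276 - 392 = -116
AB × AC = (76, -132, -116)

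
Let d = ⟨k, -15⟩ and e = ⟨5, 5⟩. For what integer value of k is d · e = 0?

15

d · e = k·5 + (-15)·5 = -75 + 5k
Set equal to 0: 5k = 75, so k = 15.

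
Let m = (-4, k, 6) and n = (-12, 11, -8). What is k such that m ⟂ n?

m · n = (-4)·(-12) + k·11 + 6·(-8) = 0 + 11k
Set equal to 0: 11k = 0, so k = 0.

0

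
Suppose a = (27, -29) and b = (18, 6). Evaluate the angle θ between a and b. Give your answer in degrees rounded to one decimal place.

65.5

a · b = 27·18 + (-29)·6 = 486 - 174 = 312
|a|² = 729 + 841 = 1570,  |a| = √1570 ≈ 39.623226
|b|² = 324 + 36 = 360,  |b| = √360 ≈ 18.973666
cos θ = 312 / (39.623226 · 18.973666) ≈ 0.41501
θ = arccos(0.41501) ≈ 65.5°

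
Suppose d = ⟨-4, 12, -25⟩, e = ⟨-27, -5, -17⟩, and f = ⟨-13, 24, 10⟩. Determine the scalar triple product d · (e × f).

22285

e × f:
i: (-5)·10 - (-17)·24 = -50 - (-408) = 358
j: (-17)·(-13) - (-27)·10 = 221 - (-270) = 491
k: (-27)·24 - (-5)·(-13) = -648 - 65 = -713
e × f = (358, 491, -713)
d · (e × f) = (-4)·358 + 12·491 + (-25)·(-713) = -1432 + 5892 + 17825 = 22285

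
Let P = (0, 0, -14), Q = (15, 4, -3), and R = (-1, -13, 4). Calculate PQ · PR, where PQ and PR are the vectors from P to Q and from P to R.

PQ = Q − P = (15, 4, 11)
PR = R − P = (-1, -13, 18)
PQ · PR = 15·(-1) + 4·(-13) + 11·18 = -15 - 52 + 198 = 131

131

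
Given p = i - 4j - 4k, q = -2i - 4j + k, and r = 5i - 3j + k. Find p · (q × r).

-133

q × r:
i: (-4)·1 - 1·(-3) = -4 - (-3) = -1
j: 1·5 - (-2)·1 = 5 - (-2) = 7
k: (-2)·(-3) - (-4)·5 = 6 - (-20) = 26
q × r = (-1, 7, 26)
p · (q × r) = 1·(-1) + (-4)·7 + (-4)·26 = -1 - 28 - 104 = -133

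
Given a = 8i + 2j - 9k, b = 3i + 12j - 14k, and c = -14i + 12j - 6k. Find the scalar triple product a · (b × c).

-640

b × c:
i: 12·(-6) - (-14)·12 = -72 - (-168) = 96
j: (-14)·(-14) - 3·(-6) = 196 - (-18) = 214
k: 3·12 - 12·(-14) = 36 - (-168) = 204
b × c = (96, 214, 204)
a · (b × c) = 8·96 + 2·214 + (-9)·204 = 768 + 428 - 1836 = -640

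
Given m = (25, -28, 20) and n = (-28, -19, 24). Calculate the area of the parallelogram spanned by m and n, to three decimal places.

i: (-28)·24 - 20·(-19) = -672 - (-380) = -292
j: 20·(-28) - 25·24 = -560 - 600 = -1160
k: 25·(-19) - (-28)·(-28) = -475 - 784 = -1259
m × n = (-292, -1160, -1259)
|m × n| = √((-292)² + (-1160)² + (-1259)²) = √3015945 ≈ 1736.6476

1736.648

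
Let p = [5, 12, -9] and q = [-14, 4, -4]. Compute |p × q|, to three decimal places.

238.336

i: 12·(-4) - (-9)·4 = -48 - (-36) = -12
j: (-9)·(-14) - 5·(-4) = 126 - (-20) = 146
k: 5·4 - 12·(-14) = 20 - (-168) = 188
p × q = (-12, 146, 188)
|p × q| = √((-12)² + 146² + 188²) = √56804 ≈ 238.3359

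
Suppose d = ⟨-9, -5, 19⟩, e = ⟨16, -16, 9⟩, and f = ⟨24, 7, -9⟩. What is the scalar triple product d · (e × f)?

e × f:
i: (-16)·(-9) - 9·7 = 144 - 63 = 81
j: 9·24 - 16·(-9) = 216 - (-144) = 360
k: 16·7 - (-16)·24 = 112 - (-384) = 496
e × f = (81, 360, 496)
d · (e × f) = (-9)·81 + (-5)·360 + 19·496 = -729 - 1800 + 9424 = 6895

6895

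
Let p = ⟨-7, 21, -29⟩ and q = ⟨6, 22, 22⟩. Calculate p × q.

i: 21·22 - (-29)·22 = 462 - (-638) = 1100
j: (-29)·6 - (-7)·22 = -174 - (-154) = -20
k: (-7)·22 - 21·6 = -154 - 126 = -280
p × q = (1100, -20, -280)

(1100, -20, -280)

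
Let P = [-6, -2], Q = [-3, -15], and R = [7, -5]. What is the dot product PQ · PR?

78

PQ = Q − P = (3, -13)
PR = R − P = (13, -3)
PQ · PR = 3·13 + (-13)·(-3) = 39 + 39 = 78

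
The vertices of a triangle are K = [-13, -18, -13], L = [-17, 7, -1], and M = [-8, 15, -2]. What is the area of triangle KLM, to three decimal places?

151.250

KL = (-4, 25, 12),  KM = (5, 33, 11)
i: 25·11 - 12·33 = 275 - 396 = -121
j: 12·5 - (-4)·11 = 60 - (-44) = 104
k: (-4)·33 - 25·5 = -132 - 125 = -257
KL × KM = (-121, 104, -257)
|KL × KM| = √91506 ≈ 302.4996
area = ½ · 302.4996 ≈ 151.250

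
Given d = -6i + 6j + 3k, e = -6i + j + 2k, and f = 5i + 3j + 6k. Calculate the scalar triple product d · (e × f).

207

e × f:
i: 1·6 - 2·3 = 6 - 6 = 0
j: 2·5 - (-6)·6 = 10 - (-36) = 46
k: (-6)·3 - 1·5 = -18 - 5 = -23
e × f = (0, 46, -23)
d · (e × f) = (-6)·0 + 6·46 + 3·(-23) = 0 + 276 - 69 = 207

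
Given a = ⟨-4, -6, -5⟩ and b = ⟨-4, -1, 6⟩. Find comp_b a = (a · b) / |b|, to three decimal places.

a · b = (-4)·(-4) + (-6)·(-1) + (-5)·6 = 16 + 6 - 30 = -8
|b| = √(16 + 1 + 36) = √53 ≈ 7.2801
comp_b a = -8 / √53 ≈ -1.099

-1.099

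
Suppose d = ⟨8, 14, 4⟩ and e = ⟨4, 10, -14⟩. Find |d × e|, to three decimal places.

269.548

i: 14·(-14) - 4·10 = -196 - 40 = -236
j: 4·4 - 8·(-14) = 16 - (-112) = 128
k: 8·10 - 14·4 = 80 - 56 = 24
d × e = (-236, 128, 24)
|d × e| = √((-236)² + 128² + 24²) = √72656 ≈ 269.5478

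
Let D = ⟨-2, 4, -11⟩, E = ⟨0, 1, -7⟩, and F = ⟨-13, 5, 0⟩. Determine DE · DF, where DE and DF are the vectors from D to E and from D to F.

DE = E − D = (2, -3, 4)
DF = F − D = (-11, 1, 11)
DE · DF = 2·(-11) + (-3)·1 + 4·11 = -22 - 3 + 44 = 19

19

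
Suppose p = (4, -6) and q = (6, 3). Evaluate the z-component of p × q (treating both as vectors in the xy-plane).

48

4·3 - (-6)·6 = 12 - (-36) = 48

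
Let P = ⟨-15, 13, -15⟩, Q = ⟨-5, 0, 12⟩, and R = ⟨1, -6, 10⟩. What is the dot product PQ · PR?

1082

PQ = Q − P = (10, -13, 27)
PR = R − P = (16, -19, 25)
PQ · PR = 10·16 + (-13)·(-19) + 27·25 = 160 + 247 + 675 = 1082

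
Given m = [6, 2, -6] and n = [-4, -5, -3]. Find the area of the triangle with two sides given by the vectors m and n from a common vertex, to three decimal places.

29.766

i: 2·(-3) - (-6)·(-5) = -6 - 30 = -36
j: (-6)·(-4) - 6·(-3) = 24 - (-18) = 42
k: 6·(-5) - 2·(-4) = -30 - (-8) = -22
m × n = (-36, 42, -22)
|m × n| = √((-36)² + 42² + (-22)²) = √3544 ≈ 59.5315
area = ½ · 59.5315 ≈ 29.766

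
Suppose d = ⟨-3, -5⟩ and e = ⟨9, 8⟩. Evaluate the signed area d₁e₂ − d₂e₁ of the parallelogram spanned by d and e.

(-3)·8 - (-5)·9 = -24 - (-45) = 21

21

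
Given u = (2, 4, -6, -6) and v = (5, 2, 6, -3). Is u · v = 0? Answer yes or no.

yes

u · v = 2·5 + 4·2 + (-6)·6 + (-6)·(-3) = 10 + 8 - 36 + 18 = 0
Zero, so the vectors are orthogonal.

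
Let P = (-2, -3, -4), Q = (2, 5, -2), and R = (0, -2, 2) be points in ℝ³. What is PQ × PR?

(46, -20, -12)

PQ = (4, 8, 2)
PR = (2, 1, 6)
i: 8·6 - 2·1 = 48 - 2 = 46
j: 2·2 - 4·6 = 4 - 24 = -20
k: 4·1 - 8·2 = 4 - 16 = -12
PQ × PR = (46, -20, -12)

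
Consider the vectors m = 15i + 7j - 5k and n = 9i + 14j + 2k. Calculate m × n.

(84, -75, 147)

i: 7·2 - (-5)·14 = 14 - (-70) = 84
j: (-5)·9 - 15·2 = -45 - 30 = -75
k: 15·14 - 7·9 = 210 - 63 = 147
m × n = (84, -75, 147)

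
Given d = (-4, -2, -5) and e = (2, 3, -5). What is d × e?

i: (-2)·(-5) - (-5)·3 = 10 - (-15) = 25
j: (-5)·2 - (-4)·(-5) = -10 - 20 = -30
k: (-4)·3 - (-2)·2 = -12 - (-4) = -8
d × e = (25, -30, -8)

(25, -30, -8)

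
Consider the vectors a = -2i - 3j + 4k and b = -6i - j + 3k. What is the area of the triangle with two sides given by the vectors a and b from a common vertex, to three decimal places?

i: (-3)·3 - 4·(-1) = -9 - (-4) = -5
j: 4·(-6) - (-2)·3 = -24 - (-6) = -18
k: (-2)·(-1) - (-3)·(-6) = 2 - 18 = -16
a × b = (-5, -18, -16)
|a × b| = √((-5)² + (-18)² + (-16)²) = √605 ≈ 24.5967
area = ½ · 24.5967 ≈ 12.298

12.298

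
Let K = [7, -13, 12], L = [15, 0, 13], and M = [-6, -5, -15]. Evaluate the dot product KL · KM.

KL = L − K = (8, 13, 1)
KM = M − K = (-13, 8, -27)
KL · KM = 8·(-13) + 13·8 + 1·(-27) = -104 + 104 - 27 = -27

-27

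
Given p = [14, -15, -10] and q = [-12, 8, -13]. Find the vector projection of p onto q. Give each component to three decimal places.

(5.029, -3.353, 5.448)

p · q = 14·(-12) + (-15)·8 + (-10)·(-13) = -168 - 120 + 130 = -158
|q|² = 144 + 64 + 169 = 377
proj_q p = (-158/377) · (-12, 8, -13) ≈ (5.029, -3.353, 5.448)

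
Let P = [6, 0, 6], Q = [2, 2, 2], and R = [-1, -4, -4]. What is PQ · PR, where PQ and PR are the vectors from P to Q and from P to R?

PQ = Q − P = (-4, 2, -4)
PR = R − P = (-7, -4, -10)
PQ · PR = (-4)·(-7) + 2·(-4) + (-4)·(-10) = 28 - 8 + 40 = 60

60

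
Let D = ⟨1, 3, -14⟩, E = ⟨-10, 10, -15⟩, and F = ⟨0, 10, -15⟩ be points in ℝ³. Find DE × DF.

(0, -10, -70)

DE = (-11, 7, -1)
DF = (-1, 7, -1)
i: 7·(-1) - (-1)·7 = -7 - (-7) = 0
j: (-1)·(-1) - (-11)·(-1) = 1 - 11 = -10
k: (-11)·7 - 7·(-1) = -77 - (-7) = -70
DE × DF = (0, -10, -70)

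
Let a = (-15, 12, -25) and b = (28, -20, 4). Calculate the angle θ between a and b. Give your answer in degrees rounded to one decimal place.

a · b = (-15)·28 + 12·(-20) + (-25)·4 = -420 - 240 - 100 = -760
|a|² = 225 + 144 + 625 = 994,  |a| = √994 ≈ 31.527766
|b|² = 784 + 400 + 16 = 1200,  |b| = √1200 ≈ 34.641016
cos θ = -760 / (31.527766 · 34.641016) ≈ -0.69587
θ = arccos(-0.69587) ≈ 134.1°

134.1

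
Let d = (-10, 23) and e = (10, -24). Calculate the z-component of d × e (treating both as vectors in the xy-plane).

(-10)·(-24) - 23·10 = 240 - 230 = 10

10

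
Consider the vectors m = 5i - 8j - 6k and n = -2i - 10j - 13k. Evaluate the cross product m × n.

i: (-8)·(-13) - (-6)·(-10) = 104 - 60 = 44
j: (-6)·(-2) - 5·(-13) = 12 - (-65) = 77
k: 5·(-10) - (-8)·(-2) = -50 - 16 = -66
m × n = (44, 77, -66)

(44, 77, -66)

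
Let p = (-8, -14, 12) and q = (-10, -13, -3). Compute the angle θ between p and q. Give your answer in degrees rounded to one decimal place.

47.6

p · q = (-8)·(-10) + (-14)·(-13) + 12·(-3) = 80 + 182 - 36 = 226
|p|² = 64 + 196 + 144 = 404,  |p| = √404 ≈ 20.099751
|q|² = 100 + 169 + 9 = 278,  |q| = √278 ≈ 16.673332
cos θ = 226 / (20.099751 · 16.673332) ≈ 0.67437
θ = arccos(0.67437) ≈ 47.6°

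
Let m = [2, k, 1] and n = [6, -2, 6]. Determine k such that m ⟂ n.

m · n = 2·6 + k·(-2) + 1·6 = 18 - 2k
Set equal to 0: -2k = -18, so k = 9.

9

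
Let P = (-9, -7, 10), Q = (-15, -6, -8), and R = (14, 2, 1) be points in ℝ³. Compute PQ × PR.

PQ = (-6, 1, -18)
PR = (23, 9, -9)
i: 1·(-9) - (-18)·9 = -9 - (-162) = 153
j: (-18)·23 - (-6)·(-9) = -414 - 54 = -468
k: (-6)·9 - 1·23 = -54 - 23 = -77
PQ × PR = (153, -468, -77)

(153, -468, -77)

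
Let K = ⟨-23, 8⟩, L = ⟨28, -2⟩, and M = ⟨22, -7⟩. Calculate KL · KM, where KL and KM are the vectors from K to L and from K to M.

2445

KL = L − K = (51, -10)
KM = M − K = (45, -15)
KL · KM = 51·45 + (-10)·(-15) = 2295 + 150 = 2445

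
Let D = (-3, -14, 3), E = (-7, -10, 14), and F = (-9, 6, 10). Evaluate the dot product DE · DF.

181

DE = E − D = (-4, 4, 11)
DF = F − D = (-6, 20, 7)
DE · DF = (-4)·(-6) + 4·20 + 11·7 = 24 + 80 + 77 = 181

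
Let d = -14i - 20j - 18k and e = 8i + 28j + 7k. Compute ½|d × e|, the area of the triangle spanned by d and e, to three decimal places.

i: (-20)·7 - (-18)·28 = -140 - (-504) = 364
j: (-18)·8 - (-14)·7 = -144 - (-98) = -46
k: (-14)·28 - (-20)·8 = -392 - (-160) = -232
d × e = (364, -46, -232)
|d × e| = √(364² + (-46)² + (-232)²) = √188436 ≈ 434.0922
area = ½ · 434.0922 ≈ 217.046

217.046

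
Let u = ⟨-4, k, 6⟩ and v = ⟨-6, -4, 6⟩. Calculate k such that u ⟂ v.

u · v = (-4)·(-6) + k·(-4) + 6·6 = 60 - 4k
Set equal to 0: -4k = -60, so k = 15.

15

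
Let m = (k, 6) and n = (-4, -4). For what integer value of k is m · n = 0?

m · n = k·(-4) + 6·(-4) = -24 - 4k
Set equal to 0: -4k = 24, so k = -6.

-6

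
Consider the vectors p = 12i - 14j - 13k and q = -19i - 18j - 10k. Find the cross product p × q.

(-94, 367, -482)

i: (-14)·(-10) - (-13)·(-18) = 140 - 234 = -94
j: (-13)·(-19) - 12·(-10) = 247 - (-120) = 367
k: 12·(-18) - (-14)·(-19) = -216 - 266 = -482
p × q = (-94, 367, -482)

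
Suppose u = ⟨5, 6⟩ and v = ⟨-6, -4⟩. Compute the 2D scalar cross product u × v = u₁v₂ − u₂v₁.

5·(-4) - 6·(-6) = -20 - (-36) = 16

16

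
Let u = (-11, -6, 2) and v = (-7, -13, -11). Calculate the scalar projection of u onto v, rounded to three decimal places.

7.224

u · v = (-11)·(-7) + (-6)·(-13) + 2·(-11) = 77 + 78 - 22 = 133
|v| = √(49 + 169 + 121) = √339 ≈ 18.4120
comp_v u = 133 / √339 ≈ 7.224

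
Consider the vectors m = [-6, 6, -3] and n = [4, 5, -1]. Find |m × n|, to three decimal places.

57.628

i: 6·(-1) - (-3)·5 = -6 - (-15) = 9
j: (-3)·4 - (-6)·(-1) = -12 - 6 = -18
k: (-6)·5 - 6·4 = -30 - 24 = -54
m × n = (9, -18, -54)
|m × n| = √(9² + (-18)² + (-54)²) = √3321 ≈ 57.6281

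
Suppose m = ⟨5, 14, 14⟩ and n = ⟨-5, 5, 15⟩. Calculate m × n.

i: 14·15 - 14·5 = 210 - 70 = 140
j: 14·(-5) - 5·15 = -70 - 75 = -145
k: 5·5 - 14·(-5) = 25 - (-70) = 95
m × n = (140, -145, 95)

(140, -145, 95)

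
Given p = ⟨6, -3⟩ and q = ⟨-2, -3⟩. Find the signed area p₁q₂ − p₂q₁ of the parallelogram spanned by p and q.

6·(-3) - (-3)·(-2) = -18 - 6 = -24

-24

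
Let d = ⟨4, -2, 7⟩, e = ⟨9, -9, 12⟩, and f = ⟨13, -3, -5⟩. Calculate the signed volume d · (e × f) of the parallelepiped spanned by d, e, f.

e × f:
i: (-9)·(-5) - 12·(-3) = 45 - (-36) = 81
j: 12·13 - 9·(-5) = 156 - (-45) = 201
k: 9·(-3) - (-9)·13 = -27 - (-117) = 90
e × f = (81, 201, 90)
d · (e × f) = 4·81 + (-2)·201 + 7·90 = 324 - 402 + 630 = 552

552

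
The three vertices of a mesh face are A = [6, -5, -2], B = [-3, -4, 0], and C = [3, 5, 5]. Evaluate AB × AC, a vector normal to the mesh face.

AB = (-9, 1, 2)
AC = (-3, 10, 7)
i: 1·7 - 2·10 = 7 - 20 = -13
j: 2·(-3) - (-9)·7 = -6 - (-63) = 57
k: (-9)·10 - 1·(-3) = -90 - (-3) = -87
AB × AC = (-13, 57, -87)

(-13, 57, -87)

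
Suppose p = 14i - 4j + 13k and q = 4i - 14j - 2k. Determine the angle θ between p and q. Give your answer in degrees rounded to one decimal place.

72.6

p · q = 14·4 + (-4)·(-14) + 13·(-2) = 56 + 56 - 26 = 86
|p|² = 196 + 16 + 169 = 381,  |p| = √381 ≈ 19.519221
|q|² = 16 + 196 + 4 = 216,  |q| = √216 ≈ 14.696938
cos θ = 86 / (19.519221 · 14.696938) ≈ 0.29978
θ = arccos(0.29978) ≈ 72.6°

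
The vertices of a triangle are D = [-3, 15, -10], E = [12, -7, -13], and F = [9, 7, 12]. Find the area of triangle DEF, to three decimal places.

DE = (15, -22, -3),  DF = (12, -8, 22)
i: (-22)·22 - (-3)·(-8) = -484 - 24 = -508
j: (-3)·12 - 15·22 = -36 - 330 = -366
k: 15·(-8) - (-22)·12 = -120 - (-264) = 144
DE × DF = (-508, -366, 144)
|DE × DF| = √412756 ≈ 642.4609
area = ½ · 642.4609 ≈ 321.230

321.230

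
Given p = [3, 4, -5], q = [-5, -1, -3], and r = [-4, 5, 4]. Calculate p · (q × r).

306

q × r:
i: (-1)·4 - (-3)·5 = -4 - (-15) = 11
j: (-3)·(-4) - (-5)·4 = 12 - (-20) = 32
k: (-5)·5 - (-1)·(-4) = -25 - 4 = -29
q × r = (11, 32, -29)
p · (q × r) = 3·11 + 4·32 + (-5)·(-29) = 33 + 128 + 145 = 306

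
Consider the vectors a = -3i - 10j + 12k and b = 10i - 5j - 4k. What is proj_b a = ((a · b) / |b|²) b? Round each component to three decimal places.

(-1.986, 0.993, 0.794)

a · b = (-3)·10 + (-10)·(-5) + 12·(-4) = -30 + 50 - 48 = -28
|b|² = 100 + 25 + 16 = 141
proj_b a = (-28/141) · (10, -5, -4) ≈ (-1.986, 0.993, 0.794)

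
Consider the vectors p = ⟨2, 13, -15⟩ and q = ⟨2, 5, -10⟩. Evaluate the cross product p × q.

(-55, -10, -16)

i: 13·(-10) - (-15)·5 = -130 - (-75) = -55
j: (-15)·2 - 2·(-10) = -30 - (-20) = -10
k: 2·5 - 13·2 = 10 - 26 = -16
p × q = (-55, -10, -16)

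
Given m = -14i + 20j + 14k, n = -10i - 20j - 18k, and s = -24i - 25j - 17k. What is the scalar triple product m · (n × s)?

n × s:
i: (-20)·(-17) - (-18)·(-25) = 340 - 450 = -110
j: (-18)·(-24) - (-10)·(-17) = 432 - 170 = 262
k: (-10)·(-25) - (-20)·(-24) = 250 - 480 = -230
n × s = (-110, 262, -230)
m · (n × s) = (-14)·(-110) + 20·262 + 14·(-230) = 1540 + 5240 - 3220 = 3560

3560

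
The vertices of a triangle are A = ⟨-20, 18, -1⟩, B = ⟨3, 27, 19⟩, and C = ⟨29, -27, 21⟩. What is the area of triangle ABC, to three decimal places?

AB = (23, 9, 20),  AC = (49, -45, 22)
i: 9·22 - 20·(-45) = 198 - (-900) = 1098
j: 20·49 - 23·22 = 980 - 506 = 474
k: 23·(-45) - 9·49 = -1035 - 441 = -1476
AB × AC = (1098, 474, -1476)
|AB × AC| = √3608856 ≈ 1899.6989
area = ½ · 1899.6989 ≈ 949.849

949.849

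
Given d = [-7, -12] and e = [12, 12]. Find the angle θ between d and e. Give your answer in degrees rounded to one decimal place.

165.3

d · e = (-7)·12 + (-12)·12 = -84 - 144 = -228
|d|² = 49 + 144 = 193,  |d| = √193 ≈ 13.892444
|e|² = 144 + 144 = 288,  |e| = √288 ≈ 16.970563
cos θ = -228 / (13.892444 · 16.970563) ≈ -0.96707
θ = arccos(-0.96707) ≈ 165.3°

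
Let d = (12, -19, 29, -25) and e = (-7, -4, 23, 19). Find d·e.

d · e = 12·(-7) + (-19)·(-4) + 29·23 + (-25)·19 = -84 + 76 + 667 - 475 = 184

184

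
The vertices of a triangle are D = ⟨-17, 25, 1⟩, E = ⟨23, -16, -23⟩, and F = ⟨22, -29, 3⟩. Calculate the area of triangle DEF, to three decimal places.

DE = (40, -41, -24),  DF = (39, -54, 2)
i: (-41)·2 - (-24)·(-54) = -82 - 1296 = -1378
j: (-24)·39 - 40·2 = -936 - 80 = -1016
k: 40·(-54) - (-41)·39 = -2160 - (-1599) = -561
DE × DF = (-1378, -1016, -561)
|DE × DF| = √3245861 ≈ 1801.6273
area = ½ · 1801.6273 ≈ 900.814

900.814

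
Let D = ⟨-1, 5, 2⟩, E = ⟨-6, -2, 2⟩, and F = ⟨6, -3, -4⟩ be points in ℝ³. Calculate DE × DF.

(42, -30, 89)

DE = (-5, -7, 0)
DF = (7, -8, -6)
i: (-7)·(-6) - 0·(-8) = 42 - 0 = 42
j: 0·7 - (-5)·(-6) = 0 - 30 = -30
k: (-5)·(-8) - (-7)·7 = 40 - (-49) = 89
DE × DF = (42, -30, 89)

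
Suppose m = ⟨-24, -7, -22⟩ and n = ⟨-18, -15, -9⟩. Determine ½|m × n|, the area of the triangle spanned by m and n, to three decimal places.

i: (-7)·(-9) - (-22)·(-15) = 63 - 330 = -267
j: (-22)·(-18) - (-24)·(-9) = 396 - 216 = 180
k: (-24)·(-15) - (-7)·(-18) = 360 - 126 = 234
m × n = (-267, 180, 234)
|m × n| = √((-267)² + 180² + 234²) = √158445 ≈ 398.0515
area = ½ · 398.0515 ≈ 199.026

199.026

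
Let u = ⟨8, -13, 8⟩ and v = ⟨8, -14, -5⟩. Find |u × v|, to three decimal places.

205.448

i: (-13)·(-5) - 8·(-14) = 65 - (-112) = 177
j: 8·8 - 8·(-5) = 64 - (-40) = 104
k: 8·(-14) - (-13)·8 = -112 - (-104) = -8
u × v = (177, 104, -8)
|u × v| = √(177² + 104² + (-8)²) = √42209 ≈ 205.4483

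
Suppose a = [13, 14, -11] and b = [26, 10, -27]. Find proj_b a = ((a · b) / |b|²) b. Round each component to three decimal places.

a · b = 13·26 + 14·10 + (-11)·(-27) = 338 + 140 + 297 = 775
|b|² = 676 + 100 + 729 = 1505
proj_b a = (775/1505) · (26, 10, -27) ≈ (13.389, 5.150, -13.904)

(13.389, 5.150, -13.904)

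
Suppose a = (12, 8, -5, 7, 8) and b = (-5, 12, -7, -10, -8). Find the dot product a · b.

-63

a · b = 12·(-5) + 8·12 + (-5)·(-7) + 7·(-10) + 8·(-8) = -60 + 96 + 35 - 70 - 64 = -63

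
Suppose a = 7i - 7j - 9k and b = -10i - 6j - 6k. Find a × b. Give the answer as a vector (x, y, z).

(-12, 132, -112)

i: (-7)·(-6) - (-9)·(-6) = 42 - 54 = -12
j: (-9)·(-10) - 7·(-6) = 90 - (-42) = 132
k: 7·(-6) - (-7)·(-10) = -42 - 70 = -112
a × b = (-12, 132, -112)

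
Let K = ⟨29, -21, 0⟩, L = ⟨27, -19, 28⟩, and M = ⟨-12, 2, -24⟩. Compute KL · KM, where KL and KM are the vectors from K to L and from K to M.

-544

KL = L − K = (-2, 2, 28)
KM = M − K = (-41, 23, -24)
KL · KM = (-2)·(-41) + 2·23 + 28·(-24) = 82 + 46 - 672 = -544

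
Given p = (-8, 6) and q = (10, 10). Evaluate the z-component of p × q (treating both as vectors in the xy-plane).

-140

(-8)·10 - 6·10 = -80 - 60 = -140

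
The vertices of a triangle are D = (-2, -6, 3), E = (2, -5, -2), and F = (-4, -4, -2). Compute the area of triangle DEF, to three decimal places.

DE = (4, 1, -5),  DF = (-2, 2, -5)
i: 1·(-5) - (-5)·2 = -5 - (-10) = 5
j: (-5)·(-2) - 4·(-5) = 10 - (-20) = 30
k: 4·2 - 1·(-2) = 8 - (-2) = 10
DE × DF = (5, 30, 10)
|DE × DF| = √1025 ≈ 32.0156
area = ½ · 32.0156 ≈ 16.008

16.008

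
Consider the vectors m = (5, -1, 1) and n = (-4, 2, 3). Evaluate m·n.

-19

m · n = 5·(-4) + (-1)·2 + 1·3 = -20 - 2 + 3 = -19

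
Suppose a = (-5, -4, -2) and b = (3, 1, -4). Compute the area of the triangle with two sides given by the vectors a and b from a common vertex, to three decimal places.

i: (-4)·(-4) - (-2)·1 = 16 - (-2) = 18
j: (-2)·3 - (-5)·(-4) = -6 - 20 = -26
k: (-5)·1 - (-4)·3 = -5 - (-12) = 7
a × b = (18, -26, 7)
|a × b| = √(18² + (-26)² + 7²) = √1049 ≈ 32.3883
area = ½ · 32.3883 ≈ 16.194

16.194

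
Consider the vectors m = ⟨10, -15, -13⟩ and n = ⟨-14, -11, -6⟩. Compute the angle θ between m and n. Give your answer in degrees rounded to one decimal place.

m · n = 10·(-14) + (-15)·(-11) + (-13)·(-6) = -140 + 165 + 78 = 103
|m|² = 100 + 225 + 169 = 494,  |m| = √494 ≈ 22.226111
|n|² = 196 + 121 + 36 = 353,  |n| = √353 ≈ 18.788294
cos θ = 103 / (22.226111 · 18.788294) ≈ 0.24665
θ = arccos(0.24665) ≈ 75.7°

75.7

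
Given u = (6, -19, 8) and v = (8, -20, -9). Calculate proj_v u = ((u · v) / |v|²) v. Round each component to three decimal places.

(5.226, -13.064, -5.879)

u · v = 6·8 + (-19)·(-20) + 8·(-9) = 48 + 380 - 72 = 356
|v|² = 64 + 400 + 81 = 545
proj_v u = (356/545) · (8, -20, -9) ≈ (5.226, -13.064, -5.879)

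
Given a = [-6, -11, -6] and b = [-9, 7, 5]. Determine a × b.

i: (-11)·5 - (-6)·7 = -55 - (-42) = -13
j: (-6)·(-9) - (-6)·5 = 54 - (-30) = 84
k: (-6)·7 - (-11)·(-9) = -42 - 99 = -141
a × b = (-13, 84, -141)

(-13, 84, -141)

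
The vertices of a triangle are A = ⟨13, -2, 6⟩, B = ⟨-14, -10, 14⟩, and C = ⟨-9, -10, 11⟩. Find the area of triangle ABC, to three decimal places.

31.052

AB = (-27, -8, 8),  AC = (-22, -8, 5)
i: (-8)·5 - 8·(-8) = -40 - (-64) = 24
j: 8·(-22) - (-27)·5 = -176 - (-135) = -41
k: (-27)·(-8) - (-8)·(-22) = 216 - 176 = 40
AB × AC = (24, -41, 40)
|AB × AC| = √3857 ≈ 62.1048
area = ½ · 62.1048 ≈ 31.052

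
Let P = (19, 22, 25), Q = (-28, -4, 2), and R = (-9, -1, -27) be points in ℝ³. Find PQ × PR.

(823, -1800, 353)

PQ = (-47, -26, -23)
PR = (-28, -23, -52)
i: (-26)·(-52) - (-23)·(-23) = 1352 - 529 = 823
j: (-23)·(-28) - (-47)·(-52) = 644 - 2444 = -1800
k: (-47)·(-23) - (-26)·(-28) = 1081 - 728 = 353
PQ × PR = (823, -1800, 353)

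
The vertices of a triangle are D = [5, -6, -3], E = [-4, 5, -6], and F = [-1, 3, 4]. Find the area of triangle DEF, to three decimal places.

DE = (-9, 11, -3),  DF = (-6, 9, 7)
i: 11·7 - (-3)·9 = 77 - (-27) = 104
j: (-3)·(-6) - (-9)·7 = 18 - (-63) = 81
k: (-9)·9 - 11·(-6) = -81 - (-66) = -15
DE × DF = (104, 81, -15)
|DE × DF| = √17602 ≈ 132.6725
area = ½ · 132.6725 ≈ 66.336

66.336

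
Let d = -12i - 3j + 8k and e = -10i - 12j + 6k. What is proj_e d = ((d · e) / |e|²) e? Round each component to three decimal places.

d · e = (-12)·(-10) + (-3)·(-12) + 8·6 = 120 + 36 + 48 = 204
|e|² = 100 + 144 + 36 = 280
proj_e d = (204/280) · (-10, -12, 6) ≈ (-7.286, -8.743, 4.371)

(-7.286, -8.743, 4.371)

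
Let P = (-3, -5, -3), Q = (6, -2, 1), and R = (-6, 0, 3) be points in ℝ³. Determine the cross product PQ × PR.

(-2, -66, 54)

PQ = (9, 3, 4)
PR = (-3, 5, 6)
i: 3·6 - 4·5 = 18 - 20 = -2
j: 4·(-3) - 9·6 = -12 - 54 = -66
k: 9·5 - 3·(-3) = 45 - (-9) = 54
PQ × PR = (-2, -66, 54)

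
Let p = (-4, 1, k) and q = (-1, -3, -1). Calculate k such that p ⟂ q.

p · q = (-4)·(-1) + 1·(-3) + k·(-1) = 1 - 1k
Set equal to 0: -1k = -1, so k = 1.

1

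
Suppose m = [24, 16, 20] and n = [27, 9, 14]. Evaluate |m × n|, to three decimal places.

i: 16·14 - 20·9 = 224 - 180 = 44
j: 20·27 - 24·14 = 540 - 336 = 204
k: 24·9 - 16·27 = 216 - 432 = -216
m × n = (44, 204, -216)
|m × n| = √(44² + 204² + (-216)²) = √90208 ≈ 300.3465

300.346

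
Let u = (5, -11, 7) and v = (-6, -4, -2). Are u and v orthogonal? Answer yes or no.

yes

u · v = 5·(-6) + (-11)·(-4) + 7·(-2) = -30 + 44 - 14 = 0
Zero, so the vectors are orthogonal.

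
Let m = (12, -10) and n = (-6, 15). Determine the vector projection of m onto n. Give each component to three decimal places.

m · n = 12·(-6) + (-10)·15 = -72 - 150 = -222
|n|² = 36 + 225 = 261
proj_n m = (-222/261) · (-6, 15) ≈ (5.103, -12.759)

(5.103, -12.759)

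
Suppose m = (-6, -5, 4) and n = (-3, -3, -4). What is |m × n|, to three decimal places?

48.260

i: (-5)·(-4) - 4·(-3) = 20 - (-12) = 32
j: 4·(-3) - (-6)·(-4) = -12 - 24 = -36
k: (-6)·(-3) - (-5)·(-3) = 18 - 15 = 3
m × n = (32, -36, 3)
|m × n| = √(32² + (-36)² + 3²) = √2329 ≈ 48.2597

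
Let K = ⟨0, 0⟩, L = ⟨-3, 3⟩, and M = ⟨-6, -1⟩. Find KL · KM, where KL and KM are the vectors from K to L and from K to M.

KL = L − K = (-3, 3)
KM = M − K = (-6, -1)
KL · KM = (-3)·(-6) + 3·(-1) = 18 - 3 = 15

15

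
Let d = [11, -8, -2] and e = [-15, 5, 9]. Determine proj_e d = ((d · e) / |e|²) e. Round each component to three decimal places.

(10.106, -3.369, -6.063)

d · e = 11·(-15) + (-8)·5 + (-2)·9 = -165 - 40 - 18 = -223
|e|² = 225 + 25 + 81 = 331
proj_e d = (-223/331) · (-15, 5, 9) ≈ (10.106, -3.369, -6.063)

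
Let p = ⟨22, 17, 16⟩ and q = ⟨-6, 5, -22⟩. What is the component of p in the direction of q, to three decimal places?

p · q = 22·(-6) + 17·5 + 16·(-22) = -132 + 85 - 352 = -399
|q| = √(36 + 25 + 484) = √545 ≈ 23.3452
comp_q p = -399 / √545 ≈ -17.091

-17.091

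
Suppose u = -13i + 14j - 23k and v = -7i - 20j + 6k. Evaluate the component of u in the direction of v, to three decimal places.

-14.848

u · v = (-13)·(-7) + 14·(-20) + (-23)·6 = 91 - 280 - 138 = -327
|v| = √(49 + 400 + 36) = √485 ≈ 22.0227
comp_v u = -327 / √485 ≈ -14.848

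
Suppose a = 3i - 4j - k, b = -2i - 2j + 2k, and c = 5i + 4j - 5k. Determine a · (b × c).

4

b × c:
i: (-2)·(-5) - 2·4 = 10 - 8 = 2
j: 2·5 - (-2)·(-5) = 10 - 10 = 0
k: (-2)·4 - (-2)·5 = -8 - (-10) = 2
b × c = (2, 0, 2)
a · (b × c) = 3·2 + (-4)·0 + (-1)·2 = 6 + 0 - 2 = 4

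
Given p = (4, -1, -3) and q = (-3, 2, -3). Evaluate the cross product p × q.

(9, 21, 5)

i: (-1)·(-3) - (-3)·2 = 3 - (-6) = 9
j: (-3)·(-3) - 4·(-3) = 9 - (-12) = 21
k: 4·2 - (-1)·(-3) = 8 - 3 = 5
p × q = (9, 21, 5)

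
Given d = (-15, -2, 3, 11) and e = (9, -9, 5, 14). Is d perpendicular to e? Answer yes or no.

no

d · e = (-15)·9 + (-2)·(-9) + 3·5 + 11·14 = -135 + 18 + 15 + 154 = 52
Nonzero, so the vectors are not orthogonal.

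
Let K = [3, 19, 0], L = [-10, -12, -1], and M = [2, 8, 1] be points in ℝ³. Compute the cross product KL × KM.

(-42, 14, 112)

KL = (-13, -31, -1)
KM = (-1, -11, 1)
i: (-31)·1 - (-1)·(-11) = -31 - 11 = -42
j: (-1)·(-1) - (-13)·1 = 1 - (-13) = 14
k: (-13)·(-11) - (-31)·(-1) = 143 - 31 = 112
KL × KM = (-42, 14, 112)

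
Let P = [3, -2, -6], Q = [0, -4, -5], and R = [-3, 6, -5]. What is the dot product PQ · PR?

3

PQ = Q − P = (-3, -2, 1)
PR = R − P = (-6, 8, 1)
PQ · PR = (-3)·(-6) + (-2)·8 + 1·1 = 18 - 16 + 1 = 3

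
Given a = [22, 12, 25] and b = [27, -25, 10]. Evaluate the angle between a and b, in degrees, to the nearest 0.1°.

66.2

a · b = 22·27 + 12·(-25) + 25·10 = 594 - 300 + 250 = 544
|a|² = 484 + 144 + 625 = 1253,  |a| = √1253 ≈ 35.397740
|b|² = 729 + 625 + 100 = 1454,  |b| = √1454 ≈ 38.131352
cos θ = 544 / (35.397740 · 38.131352) ≈ 0.40303
θ = arccos(0.40303) ≈ 66.2°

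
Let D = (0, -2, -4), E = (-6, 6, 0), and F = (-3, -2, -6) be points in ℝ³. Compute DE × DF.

(-16, -24, 24)

DE = (-6, 8, 4)
DF = (-3, 0, -2)
i: 8·(-2) - 4·0 = -16 - 0 = -16
j: 4·(-3) - (-6)·(-2) = -12 - 12 = -24
k: (-6)·0 - 8·(-3) = 0 - (-24) = 24
DE × DF = (-16, -24, 24)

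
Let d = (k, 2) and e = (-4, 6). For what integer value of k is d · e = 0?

3

d · e = k·(-4) + 2·6 = 12 - 4k
Set equal to 0: -4k = -12, so k = 3.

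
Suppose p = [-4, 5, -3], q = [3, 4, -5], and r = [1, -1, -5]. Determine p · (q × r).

q × r:
i: 4·(-5) - (-5)·(-1) = -20 - 5 = -25
j: (-5)·1 - 3·(-5) = -5 - (-15) = 10
k: 3·(-1) - 4·1 = -3 - 4 = -7
q × r = (-25, 10, -7)
p · (q × r) = (-4)·(-25) + 5·10 + (-3)·(-7) = 100 + 50 + 21 = 171

171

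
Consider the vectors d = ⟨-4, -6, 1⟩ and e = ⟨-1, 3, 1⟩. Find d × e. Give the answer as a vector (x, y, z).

(-9, 3, -18)

i: (-6)·1 - 1·3 = -6 - 3 = -9
j: 1·(-1) - (-4)·1 = -1 - (-4) = 3
k: (-4)·3 - (-6)·(-1) = -12 - 6 = -18
d × e = (-9, 3, -18)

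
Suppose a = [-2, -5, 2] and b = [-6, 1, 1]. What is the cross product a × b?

(-7, -10, -32)

i: (-5)·1 - 2·1 = -5 - 2 = -7
j: 2·(-6) - (-2)·1 = -12 - (-2) = -10
k: (-2)·1 - (-5)·(-6) = -2 - 30 = -32
a × b = (-7, -10, -32)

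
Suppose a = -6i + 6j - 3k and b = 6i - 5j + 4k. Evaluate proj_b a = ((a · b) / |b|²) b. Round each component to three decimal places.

(-6.078, 5.065, -4.052)

a · b = (-6)·6 + 6·(-5) + (-3)·4 = -36 - 30 - 12 = -78
|b|² = 36 + 25 + 16 = 77
proj_b a = (-78/77) · (6, -5, 4) ≈ (-6.078, 5.065, -4.052)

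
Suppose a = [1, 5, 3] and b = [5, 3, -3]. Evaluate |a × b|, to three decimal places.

i: 5·(-3) - 3·3 = -15 - 9 = -24
j: 3·5 - 1·(-3) = 15 - (-3) = 18
k: 1·3 - 5·5 = 3 - 25 = -22
a × b = (-24, 18, -22)
|a × b| = √((-24)² + 18² + (-22)²) = √1384 ≈ 37.2022

37.202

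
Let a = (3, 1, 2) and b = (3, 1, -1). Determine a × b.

i: 1·(-1) - 2·1 = -1 - 2 = -3
j: 2·3 - 3·(-1) = 6 - (-3) = 9
k: 3·1 - 1·3 = 3 - 3 = 0
a × b = (-3, 9, 0)

(-3, 9, 0)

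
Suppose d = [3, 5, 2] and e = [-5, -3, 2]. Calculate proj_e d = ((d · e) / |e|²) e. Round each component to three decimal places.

d · e = 3·(-5) + 5·(-3) + 2·2 = -15 - 15 + 4 = -26
|e|² = 25 + 9 + 4 = 38
proj_e d = (-26/38) · (-5, -3, 2) ≈ (3.421, 2.053, -1.368)

(3.421, 2.053, -1.368)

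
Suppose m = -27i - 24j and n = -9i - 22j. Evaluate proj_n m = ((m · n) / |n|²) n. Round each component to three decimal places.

(-12.281, -30.021)

m · n = (-27)·(-9) + (-24)·(-22) = 243 + 528 = 771
|n|² = 81 + 484 = 565
proj_n m = (771/565) · (-9, -22) ≈ (-12.281, -30.021)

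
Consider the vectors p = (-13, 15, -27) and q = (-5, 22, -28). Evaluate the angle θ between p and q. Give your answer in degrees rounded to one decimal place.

17.2

p · q = (-13)·(-5) + 15·22 + (-27)·(-28) = 65 + 330 + 756 = 1151
|p|² = 169 + 225 + 729 = 1123,  |p| = √1123 ≈ 33.511192
|q|² = 25 + 484 + 784 = 1293,  |q| = √1293 ≈ 35.958309
cos θ = 1151 / (33.511192 · 35.958309) ≈ 0.95518
θ = arccos(0.95518) ≈ 17.2°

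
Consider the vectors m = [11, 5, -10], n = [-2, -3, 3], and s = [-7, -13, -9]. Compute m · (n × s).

n × s:
i: (-3)·(-9) - 3·(-13) = 27 - (-39) = 66
j: 3·(-7) - (-2)·(-9) = -21 - 18 = -39
k: (-2)·(-13) - (-3)·(-7) = 26 - 21 = 5
n × s = (66, -39, 5)
m · (n × s) = 11·66 + 5·(-39) + (-10)·5 = 726 - 195 - 50 = 481

481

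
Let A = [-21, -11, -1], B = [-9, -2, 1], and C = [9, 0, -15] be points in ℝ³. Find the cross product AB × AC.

AB = (12, 9, 2)
AC = (30, 11, -14)
i: 9·(-14) - 2·11 = -126 - 22 = -148
j: 2·30 - 12·(-14) = 60 - (-168) = 228
k: 12·11 - 9·30 = 132 - 270 = -138
AB × AC = (-148, 228, -138)

(-148, 228, -138)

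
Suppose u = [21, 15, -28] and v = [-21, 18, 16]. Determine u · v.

-619

u · v = 21·(-21) + 15·18 + (-28)·16 = -441 + 270 - 448 = -619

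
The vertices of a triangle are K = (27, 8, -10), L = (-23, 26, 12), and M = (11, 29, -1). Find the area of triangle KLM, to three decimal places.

KL = (-50, 18, 22),  KM = (-16, 21, 9)
i: 18·9 - 22·21 = 162 - 462 = -300
j: 22·(-16) - (-50)·9 = -352 - (-450) = 98
k: (-50)·21 - 18·(-16) = -1050 - (-288) = -762
KL × KM = (-300, 98, -762)
|KL × KM| = √680248 ≈ 824.7715
area = ½ · 824.7715 ≈ 412.386

412.386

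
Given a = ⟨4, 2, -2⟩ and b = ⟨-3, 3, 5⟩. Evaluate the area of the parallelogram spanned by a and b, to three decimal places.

27.857

i: 2·5 - (-2)·3 = 10 - (-6) = 16
j: (-2)·(-3) - 4·5 = 6 - 20 = -14
k: 4·3 - 2·(-3) = 12 - (-6) = 18
a × b = (16, -14, 18)
|a × b| = √(16² + (-14)² + 18²) = √776 ≈ 27.8568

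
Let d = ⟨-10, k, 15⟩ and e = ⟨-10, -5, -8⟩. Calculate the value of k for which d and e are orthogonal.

-4

d · e = (-10)·(-10) + k·(-5) + 15·(-8) = -20 - 5k
Set equal to 0: -5k = 20, so k = -4.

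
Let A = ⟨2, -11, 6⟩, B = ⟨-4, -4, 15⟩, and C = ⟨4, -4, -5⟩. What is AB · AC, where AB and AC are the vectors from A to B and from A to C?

AB = B − A = (-6, 7, 9)
AC = C − A = (2, 7, -11)
AB · AC = (-6)·2 + 7·7 + 9·(-11) = -12 + 49 - 99 = -62

-62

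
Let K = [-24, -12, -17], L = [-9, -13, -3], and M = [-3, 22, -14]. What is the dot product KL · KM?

323

KL = L − K = (15, -1, 14)
KM = M − K = (21, 34, 3)
KL · KM = 15·21 + (-1)·34 + 14·3 = 315 - 34 + 42 = 323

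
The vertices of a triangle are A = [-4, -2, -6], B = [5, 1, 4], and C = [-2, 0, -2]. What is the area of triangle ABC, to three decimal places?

AB = (9, 3, 10),  AC = (2, 2, 4)
i: 3·4 - 10·2 = 12 - 20 = -8
j: 10·2 - 9·4 = 20 - 36 = -16
k: 9·2 - 3·2 = 18 - 6 = 12
AB × AC = (-8, -16, 12)
|AB × AC| = √464 ≈ 21.5407
area = ½ · 21.5407 ≈ 10.770

10.770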